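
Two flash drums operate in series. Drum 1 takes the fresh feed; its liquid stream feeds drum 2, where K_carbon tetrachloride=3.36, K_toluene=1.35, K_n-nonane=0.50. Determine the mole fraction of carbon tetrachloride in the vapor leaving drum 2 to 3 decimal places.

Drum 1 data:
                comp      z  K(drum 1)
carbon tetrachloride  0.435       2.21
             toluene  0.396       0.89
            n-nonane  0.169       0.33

Drum 1:
Let ψ₁ = V/F and solve Σ zᵢ(Kᵢ−1)/(1+ψ₁(Kᵢ−1)) = 0.
Feasibility: ΣzᵢKᵢ = 1.370, Σzᵢ/Kᵢ = 1.154 — both > 1, two phases present.
Iterate (Newton) starting at ψ₁ = 0.5:
  ψ₁ = 0.500: g = 0.1116, g' = -0.424 → ψ₁ = 0.763
  ψ₁ = 0.763: g = -0.0056, g' = -0.495 → ψ₁ = 0.752
Converged at ψ₁ = 0.752.
Drum-1 compositions:
  carbon tetrachloride: x = 0.228, y = 0.503
  toluene: x = 0.432, y = 0.384
  n-nonane: x = 0.341, y = 0.112
Drum-2 feed = drum-1 liquid: z₂ = (0.2278, 0.4317, 0.3405).
Drum 2:
Rachford–Rice: g(ψ₂) = Σ zᵢ(Kᵢ−1)/(1+ψ₂(Kᵢ−1)) = 0.
Check two-phase: ΣzᵢKᵢ = 1.518 > 1 and Σzᵢ/Kᵢ = 1.069 > 1, so g(0) = 0.518 > 0 and g(1) = -0.069 < 0.
Newton iteration, ψ₂⁰ = 0.5:
  ψ₂ = 0.500: g = 0.1482, g' = -0.457 → ψ₂ = 0.825
  ψ₂ = 0.825: g = 0.0101, g' = -0.424 → ψ₂ = 0.848
Converged at ψ₂ = 0.848.
  carbon tetrachloride: x = 0.076, y = 0.255
  toluene: x = 0.333, y = 0.449
  n-nonane: x = 0.591, y = 0.296

y_carbon tetrachloride (drum 2) = 0.255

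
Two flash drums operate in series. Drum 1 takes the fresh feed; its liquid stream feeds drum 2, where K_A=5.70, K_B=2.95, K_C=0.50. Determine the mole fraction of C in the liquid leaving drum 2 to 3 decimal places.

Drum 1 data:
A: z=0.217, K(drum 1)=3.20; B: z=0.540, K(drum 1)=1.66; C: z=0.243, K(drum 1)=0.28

Drum 1:
Material balance + equilibrium reduce to Σ zᵢ(Kᵢ−1)/(1+ψ₁(Kᵢ−1)) = 0.
g(0) = ΣzᵢKᵢ − 1 = 0.659 and g(1) = 1 − Σzᵢ/Kᵢ = -0.261, so a root lies in (0, 1).
Newton–Raphson from ψ₁ = 0.31:
  ψ₁ = 0.310: g = 0.3545, g' = -0.742 → ψ₁ = 0.788
  ψ₁ = 0.788: g = 0.0050, g' = -0.915 → ψ₁ = 0.793
Converged at ψ₁ = 0.793.
Drum-1 compositions:
  A: x = 0.079, y = 0.253
  B: x = 0.354, y = 0.588
  C: x = 0.566, y = 0.159
Drum-2 feed = drum-1 liquid: z₂ = (0.0791, 0.3545, 0.5665).
Drum 2:
Newton–Raphson from ψ₂ = 0.45:
  ψ₂ = 0.450: g = 0.1220, g' = -0.798 → ψ₂ = 0.603
  ψ₂ = 0.603: g = 0.0092, g' = -0.694 → ψ₂ = 0.616
Converged at ψ₂ = 0.616.
  A: x = 0.020, y = 0.116
  B: x = 0.161, y = 0.475
  C: x = 0.819, y = 0.409

x_C (drum 2) = 0.819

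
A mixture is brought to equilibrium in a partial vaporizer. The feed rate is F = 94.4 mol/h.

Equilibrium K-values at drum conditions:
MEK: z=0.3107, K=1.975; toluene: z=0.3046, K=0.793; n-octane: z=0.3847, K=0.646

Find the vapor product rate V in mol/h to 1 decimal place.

Newton iteration, V/F⁰ = 0.5:
  V/F = 0.5000: g = -0.03215, g' = -0.2209 → V/F = 0.3545
  V/F = 0.3545: g = 0.00136, g' = -0.2414 → V/F = 0.3601
Converged at V/F = 0.3601.
Then V = V/F·F = 0.3601·94.4 = 34.0 mol/h and L = F − V = 60.4 mol/h.

V = 34.0 mol/h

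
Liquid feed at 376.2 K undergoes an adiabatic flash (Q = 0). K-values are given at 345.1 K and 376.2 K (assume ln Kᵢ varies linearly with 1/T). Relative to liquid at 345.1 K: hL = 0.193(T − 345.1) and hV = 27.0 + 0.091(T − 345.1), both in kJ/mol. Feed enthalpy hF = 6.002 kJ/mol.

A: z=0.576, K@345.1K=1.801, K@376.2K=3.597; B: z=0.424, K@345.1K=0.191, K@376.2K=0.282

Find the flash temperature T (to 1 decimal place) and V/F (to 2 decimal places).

Adiabatic flash: solve Rachford–Rice at each trial T, then check hF = ψ·hV(T) + (1−ψ)·hL(T).
  T = 345.1 K: K = (1.801, 0.191), RR gives ψ = 0.183, H_out = 4.932 kJ/mol
  T = 376.2 K: K = (3.597, 0.282), RR gives ψ = 0.639, H_out = 21.227 kJ/mol
  T = 360.6 K: K = (2.581, 0.234), RR gives ψ = 0.484, H_out = 15.284 kJ/mol
  T = 352.9 K: K = (2.167, 0.212), RR gives ψ = 0.368, H_out = 11.138 kJ/mol
  T = 349.0 K: K = (1.978, 0.201), RR gives ψ = 0.287, H_out = 8.400 kJ/mol
  T = 347.1 K: K = (1.890, 0.196), RR gives ψ = 0.240, H_out = 6.823 kJ/mol
Linear interpolation between T = 345.1 (H_out = 4.932) and T = 347.1 (H_out = 6.823) on hF = 6.002 gives T ≈ 346.2 K, at which ψ = 0.22.

T = 346.2 K, V/F = 0.22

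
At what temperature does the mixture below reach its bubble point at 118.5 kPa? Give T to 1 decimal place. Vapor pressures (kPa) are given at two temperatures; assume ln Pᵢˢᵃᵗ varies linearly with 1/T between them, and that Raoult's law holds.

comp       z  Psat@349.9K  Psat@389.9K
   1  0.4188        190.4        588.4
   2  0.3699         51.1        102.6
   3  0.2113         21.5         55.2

T = 354.7 K

Bubble-point temperature: ΣzᵢPᵢˢᵃᵗ(T) = P. Interpolate ln Pᵢˢᵃᵗ = aᵢ + bᵢ/T.
  T = 349.9 K: ΣzᵢPᵢˢᵃᵗ = 103.18 kPa
  T = 389.9 K: ΣzᵢPᵢˢᵃᵗ = 296.04 kPa
  T = 369.9 K: ΣzᵢPᵢˢᵃᵗ = 179.28 kPa
  T = 359.9 K: ΣzᵢPᵢˢᵃᵗ = 136.93 kPa
  T = 354.9 K: ΣzᵢPᵢˢᵃᵗ = 119.07 kPa
  T = 352.4 K: ΣzᵢPᵢˢᵃᵗ = 110.89 kPa
Interpolating between 352.4 K and 354.9 K gives T ≈ 354.7 K.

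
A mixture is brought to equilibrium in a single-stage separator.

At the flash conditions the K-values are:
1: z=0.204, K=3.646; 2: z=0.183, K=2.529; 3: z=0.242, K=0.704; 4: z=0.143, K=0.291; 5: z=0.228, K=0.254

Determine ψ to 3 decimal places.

ψ = 0.369

Rachford–Rice: g(ψ) = Σ zᵢ(Kᵢ−1)/(1+ψ(Kᵢ−1)) = 0.
g(0) = ΣzᵢKᵢ − 1 = 0.476 and g(1) = 1 − Σzᵢ/Kᵢ = -0.861, so a root lies in (0, 1).
Newton–Raphson from ψ = 0.51:
  ψ = 0.510: g = -0.1308, g' = -0.930 → ψ = 0.369
Converged at ψ = 0.369.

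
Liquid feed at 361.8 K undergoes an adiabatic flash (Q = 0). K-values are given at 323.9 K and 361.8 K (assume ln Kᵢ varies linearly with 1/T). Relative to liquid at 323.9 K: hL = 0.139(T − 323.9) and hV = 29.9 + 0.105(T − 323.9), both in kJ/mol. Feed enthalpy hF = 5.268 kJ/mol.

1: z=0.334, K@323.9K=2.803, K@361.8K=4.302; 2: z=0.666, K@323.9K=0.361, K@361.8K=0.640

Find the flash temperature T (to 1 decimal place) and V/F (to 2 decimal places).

T = 325.3 K, V/F = 0.17

Adiabatic flash: solve Rachford–Rice at each trial T, then check hF = ψ·hV(T) + (1−ψ)·hL(T).
  T = 323.9 K: K = (2.803, 0.361), RR gives ψ = 0.153, H_out = 4.584 kJ/mol
  T = 361.8 K: K = (4.302, 0.640), RR gives ψ = 0.726, H_out = 26.042 kJ/mol
  T = 342.9 K: K = (3.516, 0.489), RR gives ψ = 0.389, H_out = 14.007 kJ/mol
  T = 333.4 K: K = (3.149, 0.422), RR gives ψ = 0.268, H_out = 9.243 kJ/mol
  T = 328.6 K: K = (2.972, 0.390), RR gives ψ = 0.210, H_out = 6.902 kJ/mol
  T = 326.2 K: K = (2.885, 0.375), RR gives ψ = 0.181, H_out = 5.725 kJ/mol
Linear interpolation between T = 323.9 (H_out = 4.584) and T = 326.2 (H_out = 5.725) on hF = 5.268 gives T ≈ 325.3 K, at which ψ = 0.17.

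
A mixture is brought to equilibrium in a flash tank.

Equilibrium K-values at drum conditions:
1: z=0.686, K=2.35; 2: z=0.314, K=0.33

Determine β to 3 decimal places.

Binary case is linear: z₁(K₁−1)(1+β(K₂−1)) + z₂(K₂−1)(1+β(K₁−1)) = 0
⇒ β = [z₁(K₁−1)+z₂(K₂−1)] / [−(K₁−1)(K₂−1)] = 0.7157/0.9045 = 0.791

β = 0.791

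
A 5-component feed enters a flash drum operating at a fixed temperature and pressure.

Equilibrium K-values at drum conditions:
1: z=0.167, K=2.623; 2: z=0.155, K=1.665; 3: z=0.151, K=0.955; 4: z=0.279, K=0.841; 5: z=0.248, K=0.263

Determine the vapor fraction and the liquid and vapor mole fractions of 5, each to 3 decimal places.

Newton iteration, ψ⁰ = 0.41:
  ψ = 0.410: g = -0.0726, g' = -0.486 → ψ = 0.261
  ψ = 0.261: g = -0.0011, g' = -0.481 → ψ = 0.258
Converged at ψ = 0.258.
Compositions from xᵢ = zᵢ/(1+ψ(Kᵢ−1)), yᵢ = Kᵢxᵢ:
  1: x = 0.118, y = 0.309
  2: x = 0.132, y = 0.220
  3: x = 0.153, y = 0.146
  4: x = 0.291, y = 0.245
  5: x = 0.306, y = 0.081

ψ = 0.258, x_5 = 0.306, y_5 = 0.081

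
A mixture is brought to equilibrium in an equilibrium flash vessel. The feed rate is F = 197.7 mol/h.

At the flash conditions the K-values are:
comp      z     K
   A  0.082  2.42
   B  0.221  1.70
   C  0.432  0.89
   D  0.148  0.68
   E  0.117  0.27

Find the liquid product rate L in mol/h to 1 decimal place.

L = 139.4 mol/h

Newton–Raphson from ψ = 0.57:
  ψ = 0.570: g = -0.0800, g' = -0.317 → ψ = 0.318
  ψ = 0.318: g = -0.0064, g' = -0.281 → ψ = 0.295
Converged at ψ = 0.295.
Then V = ψ·F = 0.2951·197.7 = 58.3 mol/h and L = F − V = 139.4 mol/h.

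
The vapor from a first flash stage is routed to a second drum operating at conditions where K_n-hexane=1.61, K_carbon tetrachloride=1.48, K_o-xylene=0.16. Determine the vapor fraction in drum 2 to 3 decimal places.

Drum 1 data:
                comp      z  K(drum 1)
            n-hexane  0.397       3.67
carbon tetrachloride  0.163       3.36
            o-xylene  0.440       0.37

V/F (drum 2) = 0.316

Drum 1:
Rachford–Rice: g(ψ₁) = Σ zᵢ(Kᵢ−1)/(1+ψ₁(Kᵢ−1)) = 0.
g(0) = ΣzᵢKᵢ − 1 = 1.167 and g(1) = 1 − Σzᵢ/Kᵢ = -0.346, so a root lies in (0, 1).
Iterate (Newton) starting at ψ₁ = 0.5:
  ψ₁ = 0.500: g = 0.2257, g' = -1.082 → ψ₁ = 0.709
  ψ₁ = 0.709: g = 0.0098, g' = -1.035 → ψ₁ = 0.718
Converged at ψ₁ = 0.718.
Drum-1 compositions:
  n-hexane: x = 0.136, y = 0.499
  carbon tetrachloride: x = 0.060, y = 0.203
  o-xylene: x = 0.803, y = 0.297
Drum-2 feed = drum-1 vapor: z₂ = (0.4995, 0.2033, 0.2973).
Drum 2:
Rachford–Rice: g(ψ₂) = Σ zᵢ(Kᵢ−1)/(1+ψ₂(Kᵢ−1)) = 0.
Check two-phase: ΣzᵢKᵢ = 1.153 > 1 and Σzᵢ/Kᵢ = 2.305 > 1, so g(0) = 0.153 > 0 and g(1) = -1.305 < 0.
Newton–Raphson from ψ₂ = 0.5:
  ψ₂ = 0.500: g = -0.1184, g' = -0.763 → ψ₂ = 0.345
  ψ₂ = 0.345: g = -0.0161, g' = -0.577 → ψ₂ = 0.317
  ψ₂ = 0.317: g = -0.0003, g' = -0.555 → ψ₂ = 0.316
Converged at ψ₂ = 0.316.
  n-hexane: x = 0.419, y = 0.674
  carbon tetrachloride: x = 0.176, y = 0.261
  o-xylene: x = 0.405, y = 0.065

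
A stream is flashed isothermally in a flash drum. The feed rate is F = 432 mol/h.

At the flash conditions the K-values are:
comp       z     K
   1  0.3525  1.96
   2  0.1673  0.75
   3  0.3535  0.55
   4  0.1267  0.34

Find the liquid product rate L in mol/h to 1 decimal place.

L = 378.8 mol/h

Rachford–Rice: g(β) = Σ zᵢ(Kᵢ−1)/(1+β(Kᵢ−1)) = 0.
Check two-phase: ΣzᵢKᵢ = 1.0539 > 1 and Σzᵢ/Kᵢ = 1.4183 > 1, so g(0) = 0.0539 > 0 and g(1) = -0.4183 < 0.
Iterate (Newton) starting at β = 0.38:
  β = 0.3800: g = -0.10177, g' = -0.3897 → β = 0.1188
  β = 0.1188: g = 0.00185, g' = -0.4177 → β = 0.1232
Converged at β = 0.1232.
Then V = β·F = 0.1232·432 = 53.2 mol/h and L = F − V = 378.8 mol/h.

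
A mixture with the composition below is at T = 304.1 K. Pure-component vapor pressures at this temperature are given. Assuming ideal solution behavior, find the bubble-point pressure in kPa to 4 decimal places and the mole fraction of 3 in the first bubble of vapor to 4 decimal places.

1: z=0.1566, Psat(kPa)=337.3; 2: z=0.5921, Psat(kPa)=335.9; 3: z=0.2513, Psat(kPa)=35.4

At the bubble point ψ → 0, so ΣzᵢKᵢ = 1 with Kᵢ = Pᵢˢᵃᵗ/P ⇒ P = ΣzᵢPᵢˢᵃᵗ.
P = 0.1566·337.3 + 0.5921·335.9 + 0.2513·35.4 = 260.6036 kPa
yᵢ = zᵢPᵢˢᵃᵗ/P ⇒ y_3 = 0.2513·35.4/260.6036 = 0.0341

Pbub = 260.6036 kPa, y_3 = 0.0341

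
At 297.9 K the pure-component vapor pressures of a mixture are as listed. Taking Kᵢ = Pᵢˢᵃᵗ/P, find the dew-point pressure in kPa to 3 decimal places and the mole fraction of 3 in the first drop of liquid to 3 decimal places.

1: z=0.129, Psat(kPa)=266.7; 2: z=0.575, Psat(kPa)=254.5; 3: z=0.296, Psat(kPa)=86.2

Pdew = 161.894 kPa, x_3 = 0.556

At the dew point ψ → 1, so Σzᵢ/Kᵢ = 1 with Kᵢ = Pᵢˢᵃᵗ/P ⇒ 1/P = Σzᵢ/Pᵢˢᵃᵗ.
1/P = 0.129/266.7 + 0.575/254.5 + 0.296/86.2 = 0.006177 ⇒ P = 161.894 kPa
xᵢ = zᵢP/Pᵢˢᵃᵗ ⇒ x_3 = 0.296·161.894/86.2 = 0.556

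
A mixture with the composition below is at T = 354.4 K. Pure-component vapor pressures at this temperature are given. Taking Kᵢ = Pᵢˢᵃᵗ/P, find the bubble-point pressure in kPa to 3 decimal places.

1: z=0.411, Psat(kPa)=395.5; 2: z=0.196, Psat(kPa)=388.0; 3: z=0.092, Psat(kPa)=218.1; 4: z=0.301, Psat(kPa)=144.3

At the bubble point ψ → 0, so ΣzᵢKᵢ = 1 with Kᵢ = Pᵢˢᵃᵗ/P ⇒ P = ΣzᵢPᵢˢᵃᵗ.
P = 0.411·395.5 + 0.196·388.0 + 0.092·218.1 + 0.301·144.3 = 302.098 kPa

Pbub = 302.098 kPa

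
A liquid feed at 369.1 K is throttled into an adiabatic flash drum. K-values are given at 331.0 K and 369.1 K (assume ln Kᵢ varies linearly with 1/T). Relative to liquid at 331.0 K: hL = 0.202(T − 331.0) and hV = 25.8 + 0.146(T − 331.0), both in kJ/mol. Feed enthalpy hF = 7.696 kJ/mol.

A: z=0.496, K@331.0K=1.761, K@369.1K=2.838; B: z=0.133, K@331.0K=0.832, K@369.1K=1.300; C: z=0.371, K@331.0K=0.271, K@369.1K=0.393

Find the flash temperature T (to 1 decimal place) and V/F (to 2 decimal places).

Adiabatic flash: solve Rachford–Rice at each trial T, then check hF = ψ·hV(T) + (1−ψ)·hL(T).
  T = 331.0 K: K = (1.761, 0.832, 0.271), RR gives ψ = 0.175, H_out = 4.519 kJ/mol
  T = 369.1 K: K = (2.838, 1.300, 0.393), RR gives ψ = 0.753, H_out = 25.522 kJ/mol
  T = 350.1 K: K = (2.266, 1.053, 0.330), RR gives ψ = 0.526, H_out = 16.862 kJ/mol
  T = 340.6 K: K = (2.006, 0.940, 0.300), RR gives ψ = 0.378, H_out = 11.495 kJ/mol
  T = 335.8 K: K = (1.881, 0.885, 0.285), RR gives ψ = 0.286, H_out = 8.274 kJ/mol
  T = 333.4 K: K = (1.821, 0.858, 0.278), RR gives ψ = 0.233, H_out = 6.476 kJ/mol
Linear interpolation between T = 333.4 (H_out = 6.476) and T = 335.8 (H_out = 8.274) on hF = 7.696 gives T ≈ 335.0 K, at which ψ = 0.27.

T = 335.0 K, V/F = 0.27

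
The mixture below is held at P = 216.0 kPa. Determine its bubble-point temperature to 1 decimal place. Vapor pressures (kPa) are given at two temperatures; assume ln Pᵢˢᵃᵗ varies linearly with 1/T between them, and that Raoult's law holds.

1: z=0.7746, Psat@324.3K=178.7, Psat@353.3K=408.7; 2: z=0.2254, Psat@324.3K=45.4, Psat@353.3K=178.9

Bubble-point temperature: ΣzᵢPᵢˢᵃᵗ(T) = P. Interpolate ln Pᵢˢᵃᵗ = aᵢ + bᵢ/T.
  T = 324.3 K: ΣzᵢPᵢˢᵃᵗ = 148.65 kPa
  T = 353.3 K: ΣzᵢPᵢˢᵃᵗ = 356.90 kPa
  T = 338.8 K: ΣzᵢPᵢˢᵃᵗ = 233.99 kPa
  T = 331.6 K: ΣzᵢPᵢˢᵃᵗ = 187.59 kPa
  T = 335.2 K: ΣzᵢPᵢˢᵃᵗ = 209.72 kPa
  T = 337.0 K: ΣzᵢPᵢˢᵃᵗ = 221.58 kPa
Interpolating between 335.2 K and 337.0 K gives T ≈ 336.2 K.

T = 336.2 K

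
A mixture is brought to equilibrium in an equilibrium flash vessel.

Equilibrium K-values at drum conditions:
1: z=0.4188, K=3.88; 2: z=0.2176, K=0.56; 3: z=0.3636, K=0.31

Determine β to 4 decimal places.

Let β = V/F and solve Σ zᵢ(Kᵢ−1)/(1+β(Kᵢ−1)) = 0.
Check two-phase: ΣzᵢKᵢ = 1.8595 > 1 and Σzᵢ/Kᵢ = 1.6694 > 1, so g(0) = 0.8595 > 0 and g(1) = -0.6694 < 0.
Newton iteration, β⁰ = 0.5:
  β = 0.5000: g = -0.01146, g' = -1.0562 → β = 0.4892
Converged at β = 0.4892.

β = 0.4892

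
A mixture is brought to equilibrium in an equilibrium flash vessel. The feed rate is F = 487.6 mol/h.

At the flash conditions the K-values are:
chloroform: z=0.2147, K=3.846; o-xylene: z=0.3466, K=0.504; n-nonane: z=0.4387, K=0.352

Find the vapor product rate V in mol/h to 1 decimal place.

Rachford–Rice: g(ψ) = Σ zᵢ(Kᵢ−1)/(1+ψ(Kᵢ−1)) = 0.
Check two-phase: ΣzᵢKᵢ = 1.1548 > 1 and Σzᵢ/Kᵢ = 1.9898 > 1, so g(0) = 0.1548 > 0 and g(1) = -0.9898 < 0.
Newton iteration, ψ⁰ = 0.42:
  ψ = 0.4200: g = -0.32939, g' = -0.8446 → ψ = 0.0300
  ψ = 0.0300: g = 0.09853, g' = -1.7556 → ψ = 0.0861
  ψ = 0.0861: g = 0.01007, g' = -1.4214 → ψ = 0.0932
  ψ = 0.0932: g = 0.00012, g' = -1.3886 → ψ = 0.0933
Converged at ψ = 0.0933.
Then V = ψ·F = 0.0933·487.6 = 45.5 mol/h and L = F − V = 442.1 mol/h.

V = 45.5 mol/h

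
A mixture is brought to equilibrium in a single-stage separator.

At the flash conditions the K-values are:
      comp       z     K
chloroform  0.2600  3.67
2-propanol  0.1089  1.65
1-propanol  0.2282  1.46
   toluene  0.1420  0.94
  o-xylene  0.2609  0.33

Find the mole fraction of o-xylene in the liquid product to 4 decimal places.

x_o-xylene = 0.5211

Material balance + equilibrium reduce to Σ zᵢ(Kᵢ−1)/(1+V/F(Kᵢ−1)) = 0.
Check two-phase: ΣzᵢKᵢ = 1.6866 > 1 and Σzᵢ/Kᵢ = 1.2348 > 1, so g(0) = 0.6866 > 0 and g(1) = -0.2348 < 0.
Iterate (Newton) starting at V/F = 0.57:
  V/F = 0.5700: g = 0.11845, g' = -0.6533 → V/F = 0.7513
  V/F = 0.7513: g = -0.00439, g' = -0.7280 → V/F = 0.7453
  V/F = 0.7453: g = -0.00002, g' = -0.7228 → V/F = 0.7452
Converged at V/F = 0.7452.
Compositions from xᵢ = zᵢ/(1+V/F(Kᵢ−1)), yᵢ = Kᵢxᵢ:
  chloroform: x = 0.0870, y = 0.3192
  2-propanol: x = 0.0734, y = 0.1210
  1-propanol: x = 0.1699, y = 0.2481
  toluene: x = 0.1486, y = 0.1397
  o-xylene: x = 0.5211, y = 0.1720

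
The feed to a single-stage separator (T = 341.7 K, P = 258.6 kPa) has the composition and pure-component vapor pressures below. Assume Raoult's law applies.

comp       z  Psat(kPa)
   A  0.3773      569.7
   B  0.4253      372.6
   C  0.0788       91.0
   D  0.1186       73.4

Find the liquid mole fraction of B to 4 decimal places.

Raoult's law: Kᵢ = Pᵢˢᵃᵗ/P = Pᵢˢᵃᵗ/258.6.
  K_A = 569.7/258.6 = 2.203016, K_B = 372.6/258.6 = 1.440835, K_C = 91.0/258.6 = 0.351895, K_D = 73.4/258.6 = 0.283836
Material balance + equilibrium reduce to Σ zᵢ(Kᵢ−1)/(1+V/F(Kᵢ−1)) = 0.
Feasibility: ΣzᵢKᵢ = 1.5054, Σzᵢ/Kᵢ = 1.1082 — both > 1, two phases present.
Newton–Raphson from V/F = 0.5:
  V/F = 0.5000: g = 0.22917, g' = -0.4885 → V/F = 0.9692
  V/F = 0.9692: g = -0.07407, g' = -1.0463 → V/F = 0.8984
  V/F = 0.8984: g = -0.00800, g' = -0.8365 → V/F = 0.8888
  V/F = 0.8888: g = -0.00010, g' = -0.8148 → V/F = 0.8887
Converged at V/F = 0.8887.
Compositions from xᵢ = zᵢ/(1+V/F(Kᵢ−1)), yᵢ = Kᵢxᵢ:
  A: x = 0.1823, y = 0.4017
  B: x = 0.3056, y = 0.4403
  C: x = 0.1858, y = 0.0654
  D: x = 0.3262, y = 0.0926

x_B = 0.3056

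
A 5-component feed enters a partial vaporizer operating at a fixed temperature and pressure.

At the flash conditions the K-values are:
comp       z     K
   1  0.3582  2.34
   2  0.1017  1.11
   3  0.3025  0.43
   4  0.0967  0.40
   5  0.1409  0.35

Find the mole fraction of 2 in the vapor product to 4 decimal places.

y_2 = 0.1100

Material balance + equilibrium reduce to Σ zᵢ(Kᵢ−1)/(1+ψ(Kᵢ−1)) = 0.
Check two-phase: ΣzᵢKᵢ = 1.1691 > 1 and Σzᵢ/Kᵢ = 1.5925 > 1, so g(0) = 0.1691 > 0 and g(1) = -0.5925 < 0.
Newton iteration, ψ⁰ = 0.3:
  ψ = 0.3000: g = -0.03933, g' = -0.6150 → ψ = 0.2361
  ψ = 0.2361: g = 0.00054, g' = -0.6339 → ψ = 0.2369
Converged at ψ = 0.2369.
Compositions from xᵢ = zᵢ/(1+ψ(Kᵢ−1)), yᵢ = Kᵢxᵢ:
  1: x = 0.2719, y = 0.6362
  2: x = 0.0991, y = 0.1100
  3: x = 0.3497, y = 0.1504
  4: x = 0.1127, y = 0.0451
  5: x = 0.1665, y = 0.0583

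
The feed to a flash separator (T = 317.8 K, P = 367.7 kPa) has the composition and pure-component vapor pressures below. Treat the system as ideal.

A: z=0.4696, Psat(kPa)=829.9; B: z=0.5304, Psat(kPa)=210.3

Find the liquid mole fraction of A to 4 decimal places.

x_A = 0.2540

Raoult's law: Kᵢ = Pᵢˢᵃᵗ/P = Pᵢˢᵃᵗ/367.7.
  K_A = 829.9/367.7 = 2.257003, K_B = 210.3/367.7 = 0.571934
Rachford–Rice: g(β) = Σ zᵢ(Kᵢ−1)/(1+β(Kᵢ−1)) = 0.
Feasibility: ΣzᵢKᵢ = 1.3632, Σzᵢ/Kᵢ = 1.1354 — both > 1, two phases present.
Newton iteration, β⁰ = 0.61:
  β = 0.6100: g = 0.02682, g' = -0.4157 → β = 0.6745
  β = 0.6745: g = 0.00023, g' = -0.4094 → β = 0.6751
Converged at β = 0.6751.
Compositions from xᵢ = zᵢ/(1+β(Kᵢ−1)), yᵢ = Kᵢxᵢ:
  A: x = 0.2540, y = 0.5734
  B: x = 0.7460, y = 0.4266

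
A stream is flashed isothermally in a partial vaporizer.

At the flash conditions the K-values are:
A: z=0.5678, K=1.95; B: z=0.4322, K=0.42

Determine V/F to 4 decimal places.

V/F = 0.5240

Rachford–Rice: g(V/F) = Σ zᵢ(Kᵢ−1)/(1+V/F(Kᵢ−1)) = 0.
Check two-phase: ΣzᵢKᵢ = 1.2887 > 1 and Σzᵢ/Kᵢ = 1.3202 > 1, so g(0) = 0.2887 > 0 and g(1) = -0.3202 < 0.
Binary case is linear: z₁(K₁−1)(1+V/F(K₂−1)) + z₂(K₂−1)(1+V/F(K₁−1)) = 0
⇒ V/F = [z₁(K₁−1)+z₂(K₂−1)] / [−(K₁−1)(K₂−1)] = 0.28873/0.55100 = 0.5240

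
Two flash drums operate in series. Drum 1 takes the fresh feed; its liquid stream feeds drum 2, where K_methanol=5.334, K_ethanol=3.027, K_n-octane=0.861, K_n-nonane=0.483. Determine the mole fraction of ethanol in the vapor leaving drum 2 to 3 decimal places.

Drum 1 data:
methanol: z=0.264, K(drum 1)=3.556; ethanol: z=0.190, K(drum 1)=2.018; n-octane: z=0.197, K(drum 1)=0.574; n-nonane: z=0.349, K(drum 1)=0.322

y_ethanol (drum 2) = 0.226

Drum 1:
Iterate (Newton) starting at ψ₁ = 0.65:
  ψ₁ = 0.650: g = -0.1692, g' = -0.896 → ψ₁ = 0.461
  ψ₁ = 0.461: g = -0.0074, g' = -0.849 → ψ₁ = 0.452
  ψ₁ = 0.452: g = 0.0000, g' = -0.852 → ψ₁ = 0.453
Converged at ψ₁ = 0.453.
Drum-1 compositions:
  methanol: x = 0.122, y = 0.435
  ethanol: x = 0.130, y = 0.262
  n-octane: x = 0.244, y = 0.140
  n-nonane: x = 0.503, y = 0.162
Drum-2 feed = drum-1 liquid: z₂ = (0.1224, 0.1301, 0.2440, 0.5035).
Drum 2:
Newton–Raphson from ψ₂ = 0.5:
  ψ₂ = 0.500: g = -0.0890, g' = -0.611 → ψ₂ = 0.354
  ψ₂ = 0.354: g = 0.0083, g' = -0.746 → ψ₂ = 0.366
Converged at ψ₂ = 0.366.
  methanol: x = 0.047, y = 0.253
  ethanol: x = 0.075, y = 0.226
  n-octane: x = 0.257, y = 0.221
  n-nonane: x = 0.621, y = 0.300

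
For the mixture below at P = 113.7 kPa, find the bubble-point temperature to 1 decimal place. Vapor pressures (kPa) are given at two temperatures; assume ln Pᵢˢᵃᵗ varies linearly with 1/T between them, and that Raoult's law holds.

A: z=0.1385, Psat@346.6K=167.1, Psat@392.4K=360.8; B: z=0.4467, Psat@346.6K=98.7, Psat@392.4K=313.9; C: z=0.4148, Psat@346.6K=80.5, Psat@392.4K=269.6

Bubble-point temperature: ΣzᵢPᵢˢᵃᵗ(T) = P. Interpolate ln Pᵢˢᵃᵗ = aᵢ + bᵢ/T.
  T = 346.6 K: ΣzᵢPᵢˢᵃᵗ = 100.62 kPa
  T = 392.4 K: ΣzᵢPᵢˢᵃᵗ = 302.02 kPa
  T = 369.5 K: ΣzᵢPᵢˢᵃᵗ = 179.76 kPa
  T = 358.1 K: ΣzᵢPᵢˢᵃᵗ = 135.78 kPa
  T = 352.4 K: ΣzᵢPᵢˢᵃᵗ = 117.30 kPa
  T = 349.5 K: ΣzᵢPᵢˢᵃᵗ = 108.70 kPa
Interpolating between 349.5 K and 352.4 K gives T ≈ 351.2 K.

T = 351.2 K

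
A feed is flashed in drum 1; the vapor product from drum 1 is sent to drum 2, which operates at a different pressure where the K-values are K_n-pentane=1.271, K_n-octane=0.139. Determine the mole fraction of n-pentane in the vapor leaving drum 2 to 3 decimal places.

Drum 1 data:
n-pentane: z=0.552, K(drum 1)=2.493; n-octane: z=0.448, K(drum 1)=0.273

y_n-pentane (drum 2) = 0.967

Drum 1:
Let ψ₁ = V/F and solve Σ zᵢ(Kᵢ−1)/(1+ψ₁(Kᵢ−1)) = 0.
g(0) = ΣzᵢKᵢ − 1 = 0.498 and g(1) = 1 − Σzᵢ/Kᵢ = -0.862, so a root lies in (0, 1).
Binary case is linear: z₁(K₁−1)(1+ψ₁(K₂−1)) + z₂(K₂−1)(1+ψ₁(K₁−1)) = 0
⇒ ψ₁ = [z₁(K₁−1)+z₂(K₂−1)] / [−(K₁−1)(K₂−1)] = 0.4984/1.0854 = 0.459
Drum-1 compositions:
  n-pentane: x = 0.327, y = 0.816
  n-octane: x = 0.673, y = 0.184
Drum-2 feed = drum-1 vapor: z₂ = (0.8164, 0.1836).
Drum 2:
Rachford–Rice: g(ψ₂) = Σ zᵢ(Kᵢ−1)/(1+ψ₂(Kᵢ−1)) = 0.
Feasibility: ΣzᵢKᵢ = 1.063, Σzᵢ/Kᵢ = 1.963 — both > 1, two phases present.
Newton iteration, ψ₂⁰ = 0.41:
  ψ₂ = 0.410: g = -0.0452, g' = -0.374 → ψ₂ = 0.289
  ψ₂ = 0.289: g = -0.0053, g' = -0.293 → ψ₂ = 0.271
Converged at ψ₂ = 0.271.
  n-pentane: x = 0.761, y = 0.967
  n-octane: x = 0.239, y = 0.033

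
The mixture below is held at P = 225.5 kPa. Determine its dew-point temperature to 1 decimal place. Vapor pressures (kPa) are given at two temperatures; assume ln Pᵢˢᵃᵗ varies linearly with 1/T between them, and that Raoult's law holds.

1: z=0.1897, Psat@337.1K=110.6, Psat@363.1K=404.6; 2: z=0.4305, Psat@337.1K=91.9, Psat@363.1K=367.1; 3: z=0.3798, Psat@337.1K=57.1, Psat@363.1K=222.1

T = 357.4 K

Dew-point temperature: Σzᵢ·P/Pᵢˢᵃᵗ(T) = 1. Interpolate ln Pᵢˢᵃᵗ = aᵢ + bᵢ/T.
  T = 337.1 K: ΣzᵢP/Pᵢˢᵃᵗ = 2.9430
  T = 363.1 K: ΣzᵢP/Pᵢˢᵃᵗ = 0.7558
  T = 350.1 K: ΣzᵢP/Pᵢˢᵃᵗ = 1.4541
  T = 356.6 K: ΣzᵢP/Pᵢˢᵃᵗ = 1.0421
  T = 359.9 K: ΣzᵢP/Pᵢˢᵃᵗ = 0.8840
  T = 358.2 K: ΣzᵢP/Pᵢˢᵃᵗ = 0.9618
Interpolating between 356.6 K and 358.2 K gives T ≈ 357.4 K.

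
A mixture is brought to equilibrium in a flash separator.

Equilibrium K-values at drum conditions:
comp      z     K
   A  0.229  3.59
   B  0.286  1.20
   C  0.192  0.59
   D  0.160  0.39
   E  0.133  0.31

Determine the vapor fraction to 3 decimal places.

Rachford–Rice: g(ψ) = Σ zᵢ(Kᵢ−1)/(1+ψ(Kᵢ−1)) = 0.
Feasibility: ΣzᵢKᵢ = 1.382, Σzᵢ/Kᵢ = 1.467 — both > 1, two phases present.
Newton–Raphson from ψ = 0.5:
  ψ = 0.500: g = -0.0691, g' = -0.623 → ψ = 0.389
  ψ = 0.389: g = 0.0014, g' = -0.657 → ψ = 0.391
Converged at ψ = 0.391.

ψ = 0.391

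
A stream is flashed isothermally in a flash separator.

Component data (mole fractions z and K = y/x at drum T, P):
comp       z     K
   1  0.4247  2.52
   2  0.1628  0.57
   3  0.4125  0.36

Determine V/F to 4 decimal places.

V/F = 0.3483

Material balance + equilibrium reduce to Σ zᵢ(Kᵢ−1)/(1+V/F(Kᵢ−1)) = 0.
Feasibility: ΣzᵢKᵢ = 1.3115, Σzᵢ/Kᵢ = 1.6000 — both > 1, two phases present.
Newton iteration, V/F⁰ = 0.62:
  V/F = 0.6200: g = -0.20077, g' = -0.7804 → V/F = 0.3627
  V/F = 0.3627: g = -0.01064, g' = -0.7365 → V/F = 0.3483
Converged at V/F = 0.3483.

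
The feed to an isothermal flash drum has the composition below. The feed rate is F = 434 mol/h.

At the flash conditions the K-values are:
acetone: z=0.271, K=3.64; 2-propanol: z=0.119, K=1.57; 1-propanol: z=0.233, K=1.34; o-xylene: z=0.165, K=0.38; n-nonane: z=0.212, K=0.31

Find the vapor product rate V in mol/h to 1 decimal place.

Rachford–Rice: g(β) = Σ zᵢ(Kᵢ−1)/(1+β(Kᵢ−1)) = 0.
Feasibility: ΣzᵢKᵢ = 1.614, Σzᵢ/Kᵢ = 1.442 — both > 1, two phases present.
Newton iteration, β⁰ = 0.5:
  β = 0.500: g = 0.0573, g' = -0.762 → β = 0.575
Converged at β = 0.575.
Then V = β·F = 0.5750·434 = 249.6 mol/h and L = F − V = 184.4 mol/h.

V = 249.6 mol/h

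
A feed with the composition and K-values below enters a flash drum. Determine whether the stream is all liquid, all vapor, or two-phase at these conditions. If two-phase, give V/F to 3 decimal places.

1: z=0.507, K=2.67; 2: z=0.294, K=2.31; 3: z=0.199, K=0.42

all vapor

ΣzᵢKᵢ = 2.116; Σzᵢ/Kᵢ = 0.791.
Since Σzᵢ/Kᵢ < 1 the mixture is above its dew point — single vapor phase.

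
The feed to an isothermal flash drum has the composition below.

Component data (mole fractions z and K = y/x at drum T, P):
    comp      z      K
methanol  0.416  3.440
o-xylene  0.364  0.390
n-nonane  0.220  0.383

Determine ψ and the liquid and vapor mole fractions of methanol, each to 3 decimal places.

Material balance + equilibrium reduce to Σ zᵢ(Kᵢ−1)/(1+ψ(Kᵢ−1)) = 0.
Check two-phase: ΣzᵢKᵢ = 1.657 > 1 and Σzᵢ/Kᵢ = 1.629 > 1, so g(0) = 0.657 > 0 and g(1) = -0.629 < 0.
Iterate (Newton) starting at ψ = 0.57:
  ψ = 0.570: g = -0.1252, g' = -0.951 → ψ = 0.438
  ψ = 0.438: g = 0.0013, g' = -0.988 → ψ = 0.440
Converged at ψ = 0.440.
Compositions from xᵢ = zᵢ/(1+ψ(Kᵢ−1)), yᵢ = Kᵢxᵢ:
  methanol: x = 0.201, y = 0.690
  o-xylene: x = 0.497, y = 0.194
  n-nonane: x = 0.302, y = 0.116

ψ = 0.440, x_methanol = 0.201, y_methanol = 0.690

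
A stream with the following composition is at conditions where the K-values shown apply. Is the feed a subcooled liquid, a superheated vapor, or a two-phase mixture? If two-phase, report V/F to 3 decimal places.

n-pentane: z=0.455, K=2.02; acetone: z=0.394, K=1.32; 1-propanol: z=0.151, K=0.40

superheated vapor

ΣzᵢKᵢ = 1.500; Σzᵢ/Kᵢ = 0.901.
Since Σzᵢ/Kᵢ < 1 the mixture is above its dew point — single vapor phase.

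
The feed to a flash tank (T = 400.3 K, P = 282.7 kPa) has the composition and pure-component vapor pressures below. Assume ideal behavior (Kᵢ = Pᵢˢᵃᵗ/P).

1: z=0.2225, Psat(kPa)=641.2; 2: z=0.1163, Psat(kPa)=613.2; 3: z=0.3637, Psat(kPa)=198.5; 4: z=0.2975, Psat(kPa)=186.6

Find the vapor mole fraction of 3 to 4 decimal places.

y_3 = 0.3035

Raoult's law: Kᵢ = Pᵢˢᵃᵗ/P = Pᵢˢᵃᵗ/282.7.
  K_1 = 641.2/282.7 = 2.268129, K_2 = 613.2/282.7 = 2.169084, K_3 = 198.5/282.7 = 0.702158, K_4 = 186.6/282.7 = 0.660064
Material balance + equilibrium reduce to Σ zᵢ(Kᵢ−1)/(1+ψ(Kᵢ−1)) = 0.
Check two-phase: ΣzᵢKᵢ = 1.2087 > 1 and Σzᵢ/Kᵢ = 1.1204 > 1, so g(0) = 0.2087 > 0 and g(1) = -0.1204 < 0.
Newton–Raphson from ψ = 0.41:
  ψ = 0.4100: g = 0.03665, g' = -0.3158 → ψ = 0.5260
  ψ = 0.5260: g = 0.00184, g' = -0.2860 → ψ = 0.5325
Converged at ψ = 0.5325.
Compositions from xᵢ = zᵢ/(1+ψ(Kᵢ−1)), yᵢ = Kᵢxᵢ:
  1: x = 0.1328, y = 0.3012
  2: x = 0.0717, y = 0.1555
  3: x = 0.4323, y = 0.3035
  4: x = 0.3633, y = 0.2398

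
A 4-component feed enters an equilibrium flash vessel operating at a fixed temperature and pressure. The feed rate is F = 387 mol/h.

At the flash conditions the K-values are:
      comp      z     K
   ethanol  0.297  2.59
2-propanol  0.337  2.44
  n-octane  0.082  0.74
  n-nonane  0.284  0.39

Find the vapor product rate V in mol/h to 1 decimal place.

Material balance + equilibrium reduce to Σ zᵢ(Kᵢ−1)/(1+ψ(Kᵢ−1)) = 0.
g(0) = ΣzᵢKᵢ − 1 = 0.763 and g(1) = 1 − Σzᵢ/Kᵢ = -0.092, so a root lies in (0, 1).
Newton iteration, ψ⁰ = 0.5:
  ψ = 0.500: g = 0.2714, g' = -0.695 → ψ = 0.890
  ψ = 0.890: g = 0.0012, g' = -0.779 → ψ = 0.892
Converged at ψ = 0.892.
Then V = ψ·F = 0.8919·387 = 345.2 mol/h and L = F − V = 41.8 mol/h.

V = 345.2 mol/h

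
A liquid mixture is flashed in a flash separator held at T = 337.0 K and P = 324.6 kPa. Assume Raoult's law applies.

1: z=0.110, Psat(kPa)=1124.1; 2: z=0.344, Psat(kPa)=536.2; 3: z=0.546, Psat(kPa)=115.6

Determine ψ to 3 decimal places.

ψ = 0.167

Raoult's law: Kᵢ = Pᵢˢᵃᵗ/P = Pᵢˢᵃᵗ/324.6.
  K_1 = 1124.1/324.6 = 3.46303, K_2 = 536.2/324.6 = 1.65188, K_3 = 115.6/324.6 = 0.35613
Material balance + equilibrium reduce to Σ zᵢ(Kᵢ−1)/(1+ψ(Kᵢ−1)) = 0.
Check two-phase: ΣzᵢKᵢ = 1.144 > 1 and Σzᵢ/Kᵢ = 1.773 > 1, so g(0) = 0.144 > 0 and g(1) = -0.773 < 0.
Newton–Raphson from ψ = 0.5:
  ψ = 0.500: g = -0.2279, g' = -0.709 → ψ = 0.179
  ψ = 0.179: g = -0.0083, g' = -0.728 → ψ = 0.167
Converged at ψ = 0.167.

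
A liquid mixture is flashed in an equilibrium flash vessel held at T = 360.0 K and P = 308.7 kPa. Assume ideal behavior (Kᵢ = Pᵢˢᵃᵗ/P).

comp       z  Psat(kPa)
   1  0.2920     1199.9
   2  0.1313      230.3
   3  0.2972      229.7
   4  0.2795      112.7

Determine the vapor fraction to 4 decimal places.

ψ = 0.4425

Raoult's law: Kᵢ = Pᵢˢᵃᵗ/P = Pᵢˢᵃᵗ/308.7.
  K_1 = 1199.9/308.7 = 3.886945, K_2 = 230.3/308.7 = 0.746032, K_3 = 229.7/308.7 = 0.744088, K_4 = 112.7/308.7 = 0.365079
Let ψ = V/F and solve Σ zᵢ(Kᵢ−1)/(1+ψ(Kᵢ−1)) = 0.
Check two-phase: ΣzᵢKᵢ = 1.5561 > 1 and Σzᵢ/Kᵢ = 1.4161 > 1, so g(0) = 0.5561 > 0 and g(1) = -0.4161 < 0.
Newton–Raphson from ψ = 0.43:
  ψ = 0.4300: g = 0.00910, g' = -0.7329 → ψ = 0.4424
  ψ = 0.4424: g = 0.00006, g' = -0.7227 → ψ = 0.4425
Converged at ψ = 0.4425.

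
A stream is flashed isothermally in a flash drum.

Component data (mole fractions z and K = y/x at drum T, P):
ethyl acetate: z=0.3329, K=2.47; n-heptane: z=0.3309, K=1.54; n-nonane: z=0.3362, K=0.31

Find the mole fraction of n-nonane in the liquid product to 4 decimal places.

x_n-nonane = 0.5729

Let β = V/F and solve Σ zᵢ(Kᵢ−1)/(1+β(Kᵢ−1)) = 0.
Feasibility: ΣzᵢKᵢ = 1.4361, Σzᵢ/Kᵢ = 1.4342 — both > 1, two phases present.
Iterate (Newton) starting at β = 0.64:
  β = 0.6400: g = -0.03050, g' = -0.7576 → β = 0.5997
  β = 0.5997: g = -0.00070, g' = -0.7241 → β = 0.5988
Converged at β = 0.5988.
Compositions from xᵢ = zᵢ/(1+β(Kᵢ−1)), yᵢ = Kᵢxᵢ:
  ethyl acetate: x = 0.1771, y = 0.4373
  n-heptane: x = 0.2500, y = 0.3851
  n-nonane: x = 0.5729, y = 0.1776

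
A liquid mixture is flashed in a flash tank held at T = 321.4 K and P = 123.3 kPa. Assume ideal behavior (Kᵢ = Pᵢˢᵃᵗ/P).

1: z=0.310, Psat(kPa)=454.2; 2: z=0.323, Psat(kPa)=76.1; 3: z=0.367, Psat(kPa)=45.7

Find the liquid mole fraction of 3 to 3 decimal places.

Raoult's law: Kᵢ = Pᵢˢᵃᵗ/P = Pᵢˢᵃᵗ/123.3.
  K_1 = 454.2/123.3 = 3.68370, K_2 = 76.1/123.3 = 0.61719, K_3 = 45.7/123.3 = 0.37064
Material balance + equilibrium reduce to Σ zᵢ(Kᵢ−1)/(1+ψ(Kᵢ−1)) = 0.
Feasibility: ΣzᵢKᵢ = 1.477, Σzᵢ/Kᵢ = 1.598 — both > 1, two phases present.
Iterate (Newton) starting at ψ = 0.5:
  ψ = 0.500: g = -0.1347, g' = -0.789 → ψ = 0.329
  ψ = 0.329: g = 0.0088, g' = -0.922 → ψ = 0.339
Converged at ψ = 0.339.
Compositions from xᵢ = zᵢ/(1+ψ(Kᵢ−1)), yᵢ = Kᵢxᵢ:
  1: x = 0.162, y = 0.598
  2: x = 0.371, y = 0.229
  3: x = 0.467, y = 0.173

x_3 = 0.467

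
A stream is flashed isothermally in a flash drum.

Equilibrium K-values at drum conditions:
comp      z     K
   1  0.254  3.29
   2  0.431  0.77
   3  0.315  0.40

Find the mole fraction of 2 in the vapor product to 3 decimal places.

Rachford–Rice: g(V/F) = Σ zᵢ(Kᵢ−1)/(1+V/F(Kᵢ−1)) = 0.
Check two-phase: ΣzᵢKᵢ = 1.294 > 1 and Σzᵢ/Kᵢ = 1.424 > 1, so g(0) = 0.294 > 0 and g(1) = -0.424 < 0.
Iterate (Newton) starting at V/F = 0.38:
  V/F = 0.380: g = -0.0424, g' = -0.598 → V/F = 0.309
  V/F = 0.309: g = 0.0018, g' = -0.654 → V/F = 0.312
Converged at V/F = 0.312.
Compositions from xᵢ = zᵢ/(1+V/F(Kᵢ−1)), yᵢ = Kᵢxᵢ:
  1: x = 0.148, y = 0.487
  2: x = 0.464, y = 0.358
  3: x = 0.388, y = 0.155

y_2 = 0.358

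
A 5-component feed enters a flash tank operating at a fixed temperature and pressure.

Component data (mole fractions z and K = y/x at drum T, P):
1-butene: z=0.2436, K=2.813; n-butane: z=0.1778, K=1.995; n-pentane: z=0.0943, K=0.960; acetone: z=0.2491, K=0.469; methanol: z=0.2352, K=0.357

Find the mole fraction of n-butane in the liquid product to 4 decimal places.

Iterate (Newton) starting at V/F = 0.5:
  V/F = 0.5000: g = -0.05704, g' = -0.6404 → V/F = 0.4109
  V/F = 0.4109: g = 0.00009, g' = -0.6463 → V/F = 0.4111
Converged at V/F = 0.4111.
Compositions from xᵢ = zᵢ/(1+V/F(Kᵢ−1)), yᵢ = Kᵢxᵢ:
  1-butene: x = 0.1396, y = 0.3926
  n-butane: x = 0.1262, y = 0.2517
  n-pentane: x = 0.0959, y = 0.0920
  acetone: x = 0.3187, y = 0.1494
  methanol: x = 0.3197, y = 0.1141

x_n-butane = 0.1262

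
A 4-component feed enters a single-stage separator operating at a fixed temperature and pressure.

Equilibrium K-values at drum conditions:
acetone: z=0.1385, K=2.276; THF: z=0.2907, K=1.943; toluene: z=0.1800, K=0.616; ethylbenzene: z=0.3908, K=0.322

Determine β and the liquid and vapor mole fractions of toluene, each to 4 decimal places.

β = 0.1834, x_toluene = 0.1936, y_toluene = 0.1193

Let β = V/F and solve Σ zᵢ(Kᵢ−1)/(1+β(Kᵢ−1)) = 0.
g(0) = ΣzᵢKᵢ − 1 = 0.1168 and g(1) = 1 − Σzᵢ/Kᵢ = -0.7163, so a root lies in (0, 1).
Iterate (Newton) starting at β = 0.44:
  β = 0.4400: g = -0.15386, g' = -0.6249 → β = 0.1938
  β = 0.1938: g = -0.00625, g' = -0.5988 → β = 0.1833
  β = 0.1833: g = 0.00001, g' = -0.6010 → β = 0.1834
Converged at β = 0.1834.
Compositions from xᵢ = zᵢ/(1+β(Kᵢ−1)), yᵢ = Kᵢxᵢ:
  acetone: x = 0.1122, y = 0.2555
  THF: x = 0.2478, y = 0.4816
  toluene: x = 0.1936, y = 0.1193
  ethylbenzene: x = 0.4463, y = 0.1437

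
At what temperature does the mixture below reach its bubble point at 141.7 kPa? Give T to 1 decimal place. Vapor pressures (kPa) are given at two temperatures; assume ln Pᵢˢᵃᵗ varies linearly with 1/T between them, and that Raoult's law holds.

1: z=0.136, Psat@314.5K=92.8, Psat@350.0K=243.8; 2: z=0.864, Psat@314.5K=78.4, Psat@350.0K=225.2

T = 332.9 K

Bubble-point temperature: ΣzᵢPᵢˢᵃᵗ(T) = P. Interpolate ln Pᵢˢᵃᵗ = aᵢ + bᵢ/T.
  T = 314.5 K: ΣzᵢPᵢˢᵃᵗ = 80.36 kPa
  T = 350.0 K: ΣzᵢPᵢˢᵃᵗ = 227.73 kPa
  T = 332.2 K: ΣzᵢPᵢˢᵃᵗ = 138.87 kPa
  T = 341.1 K: ΣzᵢPᵢˢᵃᵗ = 178.98 kPa
  T = 336.6 K: ΣzᵢPᵢˢᵃᵗ = 157.70 kPa
  T = 334.4 K: ΣzᵢPᵢˢᵃᵗ = 148.05 kPa
Interpolating between 332.2 K and 334.4 K gives T ≈ 332.9 K.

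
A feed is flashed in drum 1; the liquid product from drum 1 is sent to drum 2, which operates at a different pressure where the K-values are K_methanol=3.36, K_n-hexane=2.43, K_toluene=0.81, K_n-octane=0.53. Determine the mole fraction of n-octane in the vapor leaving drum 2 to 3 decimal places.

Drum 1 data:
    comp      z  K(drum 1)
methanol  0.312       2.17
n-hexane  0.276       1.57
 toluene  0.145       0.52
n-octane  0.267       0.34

Drum 1:
Rachford–Rice: g(ψ₁) = Σ zᵢ(Kᵢ−1)/(1+ψ₁(Kᵢ−1)) = 0.
Feasibility: ΣzᵢKᵢ = 1.277, Σzᵢ/Kᵢ = 1.384 — both > 1, two phases present.
Newton–Raphson from ψ₁ = 0.45:
  ψ₁ = 0.450: g = 0.0249, g' = -0.530 → ψ₁ = 0.497
Converged at ψ₁ = 0.497.
Drum-1 compositions:
  methanol: x = 0.197, y = 0.428
  n-hexane: x = 0.215, y = 0.338
  toluene: x = 0.190, y = 0.099
  n-octane: x = 0.397, y = 0.135
Drum-2 feed = drum-1 liquid: z₂ = (0.1973, 0.2151, 0.1904, 0.3972).
Drum 2:
Material balance + equilibrium reduce to Σ zᵢ(Kᵢ−1)/(1+ψ₂(Kᵢ−1)) = 0.
g(0) = ΣzᵢKᵢ − 1 = 0.551 and g(1) = 1 − Σzᵢ/Kᵢ = -0.132, so a root lies in (0, 1).
Newton–Raphson from ψ₂ = 0.59:
  ψ₂ = 0.590: g = 0.0625, g' = -0.498 → ψ₂ = 0.715
  ψ₂ = 0.715: g = 0.0022, g' = -0.468 → ψ₂ = 0.720
Converged at ψ₂ = 0.720.
  methanol: x = 0.073, y = 0.246
  n-hexane: x = 0.106, y = 0.258
  toluene: x = 0.221, y = 0.179
  n-octane: x = 0.600, y = 0.318

y_n-octane (drum 2) = 0.318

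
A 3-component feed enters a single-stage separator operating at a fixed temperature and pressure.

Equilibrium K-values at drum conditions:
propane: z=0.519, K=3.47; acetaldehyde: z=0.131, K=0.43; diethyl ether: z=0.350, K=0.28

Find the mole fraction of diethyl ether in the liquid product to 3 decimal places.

x_diethyl ether = 0.590

Let ψ = V/F and solve Σ zᵢ(Kᵢ−1)/(1+ψ(Kᵢ−1)) = 0.
Feasibility: ΣzᵢKᵢ = 1.955, Σzᵢ/Kᵢ = 1.704 — both > 1, two phases present.
Iterate (Newton) starting at ψ = 0.51:
  ψ = 0.510: g = 0.0638, g' = -1.158 → ψ = 0.565
Converged at ψ = 0.565.
Compositions from xᵢ = zᵢ/(1+ψ(Kᵢ−1)), yᵢ = Kᵢxᵢ:
  propane: x = 0.217, y = 0.752
  acetaldehyde: x = 0.193, y = 0.083
  diethyl ether: x = 0.590, y = 0.165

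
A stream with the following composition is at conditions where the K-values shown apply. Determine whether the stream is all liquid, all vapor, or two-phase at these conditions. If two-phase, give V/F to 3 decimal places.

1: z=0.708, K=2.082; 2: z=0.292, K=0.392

two-phase, V/F = 0.895

ΣzᵢKᵢ = 1.589; Σzᵢ/Kᵢ = 1.085.
Both exceed 1, so a two-phase solution exists.
Rachford–Rice: g(ψ) = Σ zᵢ(Kᵢ−1)/(1+ψ(Kᵢ−1)) = 0.
Newton iteration, ψ⁰ = 0.6:
  ψ = 0.600: g = 0.1850, g' = -0.572 → ψ = 0.923
  ψ = 0.923: g = -0.0215, g' = -0.768 → ψ = 0.895
Converged at ψ = 0.895.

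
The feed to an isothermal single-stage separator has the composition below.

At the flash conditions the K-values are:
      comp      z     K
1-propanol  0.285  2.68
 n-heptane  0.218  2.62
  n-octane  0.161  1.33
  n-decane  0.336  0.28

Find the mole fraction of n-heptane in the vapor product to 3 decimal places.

y_n-heptane = 0.281

Iterate (Newton) starting at ψ = 0.63:
  ψ = 0.630: g = 0.0086, g' = -0.925 → ψ = 0.639
Converged at ψ = 0.639.
Compositions from xᵢ = zᵢ/(1+ψ(Kᵢ−1)), yᵢ = Kᵢxᵢ:
  1-propanol: x = 0.137, y = 0.368
  n-heptane: x = 0.107, y = 0.281
  n-octane: x = 0.133, y = 0.177
  n-decane: x = 0.623, y = 0.174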